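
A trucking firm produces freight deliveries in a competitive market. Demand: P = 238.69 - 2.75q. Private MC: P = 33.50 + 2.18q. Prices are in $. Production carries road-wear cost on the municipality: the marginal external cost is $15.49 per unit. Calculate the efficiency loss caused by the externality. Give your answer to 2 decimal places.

DWL = $24.33

Market equilibrium (private): 33.50 + 2.18q = 238.69 - 2.75q → q_m = 41.6207.
Social marginal cost = private MC + MEC = 48.99 + 2.18q.
Set SMC = demand: 48.99 + 2.18q = 238.69 - 2.75q → q* = 38.4787.
The welfare-loss triangle has base |q_m − q*| and height MEC(q_m) (the vertical gap between SMC and demand is zero at q* and MEC at q_m).
DWL = ½ × 3.1420 × 15.4900 = 24.3348.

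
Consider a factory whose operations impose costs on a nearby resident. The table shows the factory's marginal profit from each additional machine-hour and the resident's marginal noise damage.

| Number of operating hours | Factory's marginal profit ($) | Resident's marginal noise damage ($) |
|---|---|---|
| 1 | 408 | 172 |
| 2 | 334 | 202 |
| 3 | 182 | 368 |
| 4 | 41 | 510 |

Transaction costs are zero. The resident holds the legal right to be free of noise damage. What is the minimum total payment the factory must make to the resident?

$374

Efficient level: marginal profit ≥ marginal noise damage through level 2, so k* = 2.
With the resident holding the right, the factory must at least compensate total damage at k*: 172 + 202 = 374.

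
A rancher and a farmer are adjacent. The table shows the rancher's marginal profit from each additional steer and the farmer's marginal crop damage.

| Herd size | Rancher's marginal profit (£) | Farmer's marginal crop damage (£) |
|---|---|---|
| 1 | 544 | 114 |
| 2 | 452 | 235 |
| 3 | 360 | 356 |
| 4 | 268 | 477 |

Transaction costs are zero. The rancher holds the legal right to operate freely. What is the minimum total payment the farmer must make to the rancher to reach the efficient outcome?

£268

Left alone the rancher would choose level 4 (marginal profit stays positive).
Efficient level: k* = 3 (marginal profit ≥ marginal crop damage through 3).
The farmer must at least cover the rancher's forgone profit from cutting 4→3: 268 = 268.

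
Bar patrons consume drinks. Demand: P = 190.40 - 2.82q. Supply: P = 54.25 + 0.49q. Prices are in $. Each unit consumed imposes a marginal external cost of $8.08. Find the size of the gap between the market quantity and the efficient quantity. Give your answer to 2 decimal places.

Market equilibrium (private): 54.25 + 0.49q = 190.40 - 2.82q → q_m = 41.1329.
Social marginal benefit = demand − MEC = 182.32 - 2.82q.
Set SMB = MC: 182.32 - 2.82q = 54.25 + 0.49q → q* = 38.6918.
Gap = |41.1329 − 38.6918| = 2.4411.

2.44 units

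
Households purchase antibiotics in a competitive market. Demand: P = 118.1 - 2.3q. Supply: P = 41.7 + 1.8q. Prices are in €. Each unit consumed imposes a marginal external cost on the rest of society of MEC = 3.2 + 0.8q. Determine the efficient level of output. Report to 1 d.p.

q* = 14.9

Social marginal benefit = demand − MEC = 114.9 - 3.1q.
Set SMB = MC: 114.9 - 3.1q = 41.7 + 1.8q → q* = 14.9388.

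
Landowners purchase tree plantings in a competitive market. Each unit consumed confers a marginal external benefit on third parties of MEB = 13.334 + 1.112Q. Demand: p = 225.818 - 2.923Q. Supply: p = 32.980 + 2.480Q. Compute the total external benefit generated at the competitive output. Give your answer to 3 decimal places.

Market equilibrium (private): 32.980 + 2.480Q = 225.818 - 2.923Q → Q_m = 35.6909.
Total external benefit = ∫₀^{Q_m} (13.334 + 1.112Q) dQ = 13.334×35.6909 + ½×1.112×35.6909² = 1184.1577.

1184.158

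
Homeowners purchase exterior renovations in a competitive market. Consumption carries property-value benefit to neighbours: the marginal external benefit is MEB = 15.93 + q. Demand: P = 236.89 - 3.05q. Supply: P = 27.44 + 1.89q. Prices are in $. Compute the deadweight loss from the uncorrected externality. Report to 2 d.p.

Market equilibrium (private): 27.44 + 1.89q = 236.89 - 3.05q → q_m = 42.3988.
Social marginal benefit = demand + MEB = 252.82 - 2.05q.
Set SMB = MC: 252.82 - 2.05q = 27.44 + 1.89q → q* = 57.2030.
The welfare-loss triangle has base |q_m − q*| and height MEB(q_m) (the vertical gap between SMB and MC is zero at q* and MEB at q_m).
DWL = ½ × 14.8042 × 58.3288 = 431.7556.

DWL = $431.76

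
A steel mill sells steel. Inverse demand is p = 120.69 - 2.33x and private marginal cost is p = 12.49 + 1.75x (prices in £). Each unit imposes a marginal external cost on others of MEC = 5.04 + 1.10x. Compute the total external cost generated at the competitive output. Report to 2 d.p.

Market equilibrium (private): 12.49 + 1.75x = 120.69 - 2.33x → x_m = 26.5196.
Total external cost = ∫₀^{x_m} (5.04 + 1.10x) dx = 5.04×26.5196 + ½×1.10×26.5196² = 520.4678.

£520.47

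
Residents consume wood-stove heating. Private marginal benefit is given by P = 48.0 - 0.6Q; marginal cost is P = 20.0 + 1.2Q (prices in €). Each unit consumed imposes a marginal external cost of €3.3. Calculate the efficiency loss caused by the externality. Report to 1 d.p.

Market equilibrium (private): 20.0 + 1.2Q = 48.0 - 0.6Q → Q_m = 15.5556.
Social marginal benefit = demand − MEC = 44.7 - 0.6Q.
Set SMB = MC: 44.7 - 0.6Q = 20.0 + 1.2Q → Q* = 13.7222.
Height of the DWL triangle at Q_m is MC(Q_m) − SMB(Q_m) = MEC(Q_m) = 3.3000.
DWL = ½ × 1.8334 × 3.3000 = 3.0251.

DWL = €3.0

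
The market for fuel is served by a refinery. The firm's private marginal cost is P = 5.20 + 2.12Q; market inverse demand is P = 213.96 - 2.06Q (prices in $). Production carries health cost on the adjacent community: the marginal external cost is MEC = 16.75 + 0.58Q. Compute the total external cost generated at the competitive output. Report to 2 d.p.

Market equilibrium (private): 5.20 + 2.12Q = 213.96 - 2.06Q → Q_m = 49.9426.
Total external cost = ∫₀^{Q_m} (16.75 + 0.58Q) dQ = 16.75×49.9426 + ½×0.58×49.9426² = 1559.8749.

$1559.87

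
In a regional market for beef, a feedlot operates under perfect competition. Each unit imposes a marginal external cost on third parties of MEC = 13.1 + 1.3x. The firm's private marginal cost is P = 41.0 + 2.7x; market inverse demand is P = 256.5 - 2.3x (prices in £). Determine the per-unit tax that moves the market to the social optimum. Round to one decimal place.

tax = £54.9 per unit

Social marginal cost = private MC + MEC = 54.1 + 4.0x.
Set SMC = demand: 54.1 + 4.0x = 256.5 - 2.3x → x* = 32.1270.
The Pigouvian tax equals MEC at x*: 13.1 + 1.3×32.1270 = 54.8651.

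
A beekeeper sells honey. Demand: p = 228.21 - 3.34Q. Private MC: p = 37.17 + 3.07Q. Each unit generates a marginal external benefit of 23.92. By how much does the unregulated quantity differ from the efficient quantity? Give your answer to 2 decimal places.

3.73 units

Market equilibrium (private): 37.17 + 3.07Q = 228.21 - 3.34Q → Q_m = 29.8034.
Social marginal cost = private MC − MEB = 13.25 + 3.07Q.
Set SMC = demand: 13.25 + 3.07Q = 228.21 - 3.34Q → Q* = 33.5351.
Gap = |29.8034 − 33.5351| = 3.7317.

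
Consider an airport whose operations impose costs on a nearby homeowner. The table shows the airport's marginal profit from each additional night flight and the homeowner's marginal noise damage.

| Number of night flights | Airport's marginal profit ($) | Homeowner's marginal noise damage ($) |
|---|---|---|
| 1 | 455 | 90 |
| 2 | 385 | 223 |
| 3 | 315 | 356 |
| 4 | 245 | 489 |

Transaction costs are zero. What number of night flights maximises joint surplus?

2

Bargaining reaches the level where marginal profit last exceeds marginal noise damage.
That holds through level 2 (385 ≥ 223) but not at 3 (315 < 356).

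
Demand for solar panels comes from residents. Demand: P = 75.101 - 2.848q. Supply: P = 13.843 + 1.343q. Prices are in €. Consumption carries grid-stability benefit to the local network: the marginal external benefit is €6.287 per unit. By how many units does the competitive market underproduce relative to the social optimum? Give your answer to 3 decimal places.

Market equilibrium (private): 13.843 + 1.343q = 75.101 - 2.848q → q_m = 14.6166.
Social marginal benefit = demand + MEB = 81.388 - 2.848q.
Set SMB = MC: 81.388 - 2.848q = 13.843 + 1.343q → q* = 16.1167.
Gap = |14.6166 − 16.1167| = 1.5001.

1.500 units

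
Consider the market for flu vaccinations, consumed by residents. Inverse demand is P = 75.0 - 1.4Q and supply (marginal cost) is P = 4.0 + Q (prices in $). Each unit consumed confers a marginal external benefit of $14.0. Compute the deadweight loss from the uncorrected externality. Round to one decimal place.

Market equilibrium (private): 4.0 + Q = 75.0 - 1.4Q → Q_m = 29.5833.
Social marginal benefit = demand + MEB = 89.0 - 1.4Q.
Set SMB = MC: 89.0 - 1.4Q = 4.0 + Q → Q* = 35.4167.
Between Q* and Q_m the wedge SMB − MC runs linearly from 0 to MEB(Q_m), so the loss is a triangle.
DWL = ½ × 5.8334 × 14.0000 = 40.8338.

DWL = $40.8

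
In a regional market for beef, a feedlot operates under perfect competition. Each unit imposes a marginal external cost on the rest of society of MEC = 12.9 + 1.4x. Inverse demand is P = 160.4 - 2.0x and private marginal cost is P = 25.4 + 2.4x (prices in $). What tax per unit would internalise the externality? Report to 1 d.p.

Social marginal cost = private MC + MEC = 38.3 + 3.8x.
Set SMC = demand: 38.3 + 3.8x = 160.4 - 2.0x → x* = 21.0517.
The Pigouvian tax equals MEC at x*: 12.9 + 1.4×21.0517 = 42.3724.

tax = $42.4 per unit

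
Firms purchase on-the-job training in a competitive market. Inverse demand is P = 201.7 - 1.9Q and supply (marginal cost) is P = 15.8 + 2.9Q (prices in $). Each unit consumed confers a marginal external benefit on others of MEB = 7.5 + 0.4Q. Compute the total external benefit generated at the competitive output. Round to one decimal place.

Market equilibrium (private): 15.8 + 2.9Q = 201.7 - 1.9Q → Q_m = 38.7292.
Total external benefit = ∫₀^{Q_m} (7.5 + 0.4Q) dQ = 7.5×38.7292 + ½×0.4×38.7292² = 590.4592.

$590.5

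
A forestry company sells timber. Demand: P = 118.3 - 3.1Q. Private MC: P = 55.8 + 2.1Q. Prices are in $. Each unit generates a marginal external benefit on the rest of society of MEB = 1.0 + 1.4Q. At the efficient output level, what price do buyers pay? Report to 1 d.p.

P = $66.5

Social marginal cost = private MC − MEB = 54.8 + 0.7Q.
Set SMC = demand: 54.8 + 0.7Q = 118.3 - 3.1Q → Q* = 16.7105.
Consumer price on the demand curve at Q*: 118.3 − 3.1×16.7105 = 66.4975.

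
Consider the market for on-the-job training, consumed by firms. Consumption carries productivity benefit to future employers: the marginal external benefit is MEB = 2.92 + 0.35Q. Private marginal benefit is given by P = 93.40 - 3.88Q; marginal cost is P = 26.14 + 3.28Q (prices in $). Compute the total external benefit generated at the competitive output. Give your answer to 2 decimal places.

$42.87

Market equilibrium (private): 26.14 + 3.28Q = 93.40 - 3.88Q → Q_m = 9.3939.
Total external benefit = ∫₀^{Q_m} (2.92 + 0.35Q) dQ = 2.92×9.3939 + ½×0.35×9.3939² = 42.8731.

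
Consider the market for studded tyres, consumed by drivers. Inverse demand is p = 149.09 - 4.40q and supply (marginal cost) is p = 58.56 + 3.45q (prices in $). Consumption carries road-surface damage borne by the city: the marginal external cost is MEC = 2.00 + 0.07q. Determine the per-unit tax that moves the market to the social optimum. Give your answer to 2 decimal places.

tax = $2.78 per unit

Social marginal benefit = demand − MEC = 147.09 - 4.47q.
Set SMB = MC: 147.09 - 4.47q = 58.56 + 3.45q → q* = 11.1780.
The Pigouvian tax equals MEC at q*: 2.00 + 0.07×11.1780 = 2.7825.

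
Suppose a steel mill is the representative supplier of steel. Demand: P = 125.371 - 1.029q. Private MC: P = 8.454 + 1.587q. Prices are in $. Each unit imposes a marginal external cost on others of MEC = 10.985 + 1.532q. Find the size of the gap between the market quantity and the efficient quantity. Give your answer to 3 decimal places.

Market equilibrium (private): 8.454 + 1.587q = 125.371 - 1.029q → q_m = 44.6930.
Social marginal cost = private MC + MEC = 19.439 + 3.119q.
Set SMC = demand: 19.439 + 3.119q = 125.371 - 1.029q → q* = 25.5381.
Gap = |44.6930 − 25.5381| = 19.1549.

19.155 units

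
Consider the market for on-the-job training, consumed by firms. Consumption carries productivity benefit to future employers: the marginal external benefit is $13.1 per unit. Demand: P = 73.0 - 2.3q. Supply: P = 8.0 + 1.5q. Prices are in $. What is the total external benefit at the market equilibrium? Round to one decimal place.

$224.1

Market equilibrium (private): 8.0 + 1.5q = 73.0 - 2.3q → q_m = 17.1053.
Total external benefit = MEB × q_m = 13.1 × 17.1053 = 224.0794.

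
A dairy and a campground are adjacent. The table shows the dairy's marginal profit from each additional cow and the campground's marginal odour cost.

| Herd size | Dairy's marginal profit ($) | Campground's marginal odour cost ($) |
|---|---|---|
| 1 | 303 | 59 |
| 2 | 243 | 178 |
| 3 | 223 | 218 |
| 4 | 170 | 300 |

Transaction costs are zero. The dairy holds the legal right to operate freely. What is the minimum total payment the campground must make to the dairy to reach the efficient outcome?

$170

Left alone the dairy would choose level 4 (marginal profit stays positive).
Efficient level: k* = 3 (marginal profit ≥ marginal odour cost through 3).
The campground must at least cover the dairy's forgone profit from cutting 4→3: 170 = 170.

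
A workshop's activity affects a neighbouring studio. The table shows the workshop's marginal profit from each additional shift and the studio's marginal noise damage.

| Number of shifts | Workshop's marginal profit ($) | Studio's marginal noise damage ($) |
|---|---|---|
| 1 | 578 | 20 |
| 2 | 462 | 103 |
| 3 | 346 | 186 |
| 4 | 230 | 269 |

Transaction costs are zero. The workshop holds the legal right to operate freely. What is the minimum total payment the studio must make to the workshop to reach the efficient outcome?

$230

Left alone the workshop would choose level 4 (marginal profit stays positive).
Efficient level: k* = 3 (marginal profit ≥ marginal noise damage through 3).
The studio must at least cover the workshop's forgone profit from cutting 4→3: 230 = 230.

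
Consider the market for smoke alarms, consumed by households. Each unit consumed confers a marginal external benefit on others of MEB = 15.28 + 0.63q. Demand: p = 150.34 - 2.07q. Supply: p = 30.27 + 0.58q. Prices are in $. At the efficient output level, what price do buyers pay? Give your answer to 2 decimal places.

Social marginal benefit = demand + MEB = 165.62 - 1.44q.
Set SMB = MC: 165.62 - 1.44q = 30.27 + 0.58q → q* = 67.0050.
Consumer price on the demand curve at q*: 150.34 − 2.07×67.0050 = 11.6397.

P = $11.64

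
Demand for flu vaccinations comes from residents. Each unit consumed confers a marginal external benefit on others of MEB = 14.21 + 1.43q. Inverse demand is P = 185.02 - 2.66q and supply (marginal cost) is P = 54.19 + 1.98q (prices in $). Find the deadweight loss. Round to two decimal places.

Market equilibrium (private): 54.19 + 1.98q = 185.02 - 2.66q → q_m = 28.1961.
Social marginal benefit = demand + MEB = 199.23 - 1.23q.
Set SMB = MC: 199.23 - 1.23q = 54.19 + 1.98q → q* = 45.1838.
Height of the DWL triangle at q_m is SMB(q_m) − MC(q_m) = MEB(q_m) = 54.5305.
DWL = ½ × 16.9877 × 54.5305 = 463.1739.

DWL = $463.17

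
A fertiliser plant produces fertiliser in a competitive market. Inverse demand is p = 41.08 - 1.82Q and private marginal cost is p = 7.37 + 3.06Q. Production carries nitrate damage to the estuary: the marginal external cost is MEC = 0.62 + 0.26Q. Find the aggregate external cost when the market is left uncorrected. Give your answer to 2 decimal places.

10.49

Market equilibrium (private): 7.37 + 3.06Q = 41.08 - 1.82Q → Q_m = 6.9078.
Total external cost = ∫₀^{Q_m} (0.62 + 0.26Q) dQ = 0.62×6.9078 + ½×0.26×6.9078² = 10.4861.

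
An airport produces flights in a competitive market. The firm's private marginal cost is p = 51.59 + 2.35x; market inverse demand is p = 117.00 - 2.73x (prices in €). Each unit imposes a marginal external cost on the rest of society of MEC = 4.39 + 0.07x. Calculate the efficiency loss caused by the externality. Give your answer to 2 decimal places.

Market equilibrium (private): 51.59 + 2.35x = 117.00 - 2.73x → x_m = 12.8760.
Social marginal cost = private MC + MEC = 55.98 + 2.42x.
Set SMC = demand: 55.98 + 2.42x = 117.00 - 2.73x → x* = 11.8485.
Between x* and x_m the wedge SMC − demand runs linearly from 0 to MEC(x_m), so the loss is a triangle.
DWL = ½ × 1.0275 × 5.2913 = 2.7184.

DWL = €2.72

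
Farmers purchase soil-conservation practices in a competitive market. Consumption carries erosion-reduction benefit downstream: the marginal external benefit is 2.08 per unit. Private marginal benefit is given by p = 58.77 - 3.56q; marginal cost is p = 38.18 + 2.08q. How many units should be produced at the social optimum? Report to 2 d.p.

q* = 4.02

Social marginal benefit = demand + MEB = 60.85 - 3.56q.
Set SMB = MC: 60.85 - 3.56q = 38.18 + 2.08q → q* = 4.0195.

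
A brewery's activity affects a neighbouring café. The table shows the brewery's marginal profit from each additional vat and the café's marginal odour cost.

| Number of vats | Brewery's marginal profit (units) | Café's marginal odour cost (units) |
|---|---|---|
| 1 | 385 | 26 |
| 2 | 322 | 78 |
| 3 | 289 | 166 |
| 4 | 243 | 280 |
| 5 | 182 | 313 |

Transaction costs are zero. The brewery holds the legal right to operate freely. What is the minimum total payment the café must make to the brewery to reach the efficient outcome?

Left alone the brewery would choose level 5 (marginal profit stays positive).
Efficient level: k* = 3 (marginal profit ≥ marginal odour cost through 3).
The café must at least cover the brewery's forgone profit from cutting 5→3: 243 + 182 = 425.

425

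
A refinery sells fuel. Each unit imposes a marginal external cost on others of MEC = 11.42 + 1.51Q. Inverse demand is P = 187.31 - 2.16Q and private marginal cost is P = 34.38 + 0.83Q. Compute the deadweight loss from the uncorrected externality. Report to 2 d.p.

DWL = 873.25

Market equilibrium (private): 34.38 + 0.83Q = 187.31 - 2.16Q → Q_m = 51.1472.
Social marginal cost = private MC + MEC = 45.80 + 2.34Q.
Set SMC = demand: 45.80 + 2.34Q = 187.31 - 2.16Q → Q* = 31.4467.
The loss is the area between SMC and demand from Q* to Q_m; with linear curves that's a triangle of height MEC(Q_m).
DWL = ½ × 19.7005 × 88.6522 = 873.2463.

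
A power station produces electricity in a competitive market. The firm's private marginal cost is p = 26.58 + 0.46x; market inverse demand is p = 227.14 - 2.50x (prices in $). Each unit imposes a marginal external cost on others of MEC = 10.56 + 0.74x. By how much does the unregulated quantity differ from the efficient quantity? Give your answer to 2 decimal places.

16.41 units

Market equilibrium (private): 26.58 + 0.46x = 227.14 - 2.50x → x_m = 67.7568.
Social marginal cost = private MC + MEC = 37.14 + 1.20x.
Set SMC = demand: 37.14 + 1.20x = 227.14 - 2.50x → x* = 51.3514.
Gap = |67.7568 − 51.3514| = 16.4054.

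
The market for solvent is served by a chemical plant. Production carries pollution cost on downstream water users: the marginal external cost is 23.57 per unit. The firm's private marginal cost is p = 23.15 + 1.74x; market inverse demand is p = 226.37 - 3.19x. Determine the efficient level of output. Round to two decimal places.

Social marginal cost = private MC + MEC = 46.72 + 1.74x.
Set SMC = demand: 46.72 + 1.74x = 226.37 - 3.19x → x* = 36.4402.

x* = 36.44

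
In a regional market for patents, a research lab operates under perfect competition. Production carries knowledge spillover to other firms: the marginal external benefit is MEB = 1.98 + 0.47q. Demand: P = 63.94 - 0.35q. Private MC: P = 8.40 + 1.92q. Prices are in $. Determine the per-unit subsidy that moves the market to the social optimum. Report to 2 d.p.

subsidy = $17.00 per unit

Social marginal cost = private MC − MEB = 6.42 + 1.45q.
Set SMC = demand: 6.42 + 1.45q = 63.94 - 0.35q → q* = 31.9556.
The Pigouvian subsidy equals MEB at q*: 1.98 + 0.47×31.9556 = 16.9991.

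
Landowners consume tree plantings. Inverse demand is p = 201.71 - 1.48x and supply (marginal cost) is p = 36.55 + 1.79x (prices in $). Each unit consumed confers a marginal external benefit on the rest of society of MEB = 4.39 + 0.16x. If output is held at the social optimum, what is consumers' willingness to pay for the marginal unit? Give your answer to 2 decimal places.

P = $121.02

Social marginal benefit = demand + MEB = 206.10 - 1.32x.
Set SMB = MC: 206.10 - 1.32x = 36.55 + 1.79x → x* = 54.5177.
Consumer price on the demand curve at x*: 201.71 − 1.48×54.5177 = 121.0238.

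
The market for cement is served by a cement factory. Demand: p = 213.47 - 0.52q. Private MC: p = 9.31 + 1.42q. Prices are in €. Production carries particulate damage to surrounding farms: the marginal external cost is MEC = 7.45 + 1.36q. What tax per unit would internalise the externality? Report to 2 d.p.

tax = €88.52 per unit

Social marginal cost = private MC + MEC = 16.76 + 2.78q.
Set SMC = demand: 16.76 + 2.78q = 213.47 - 0.52q → q* = 59.6091.
The Pigouvian tax equals MEC at q*: 7.45 + 1.36×59.6091 = 88.5184.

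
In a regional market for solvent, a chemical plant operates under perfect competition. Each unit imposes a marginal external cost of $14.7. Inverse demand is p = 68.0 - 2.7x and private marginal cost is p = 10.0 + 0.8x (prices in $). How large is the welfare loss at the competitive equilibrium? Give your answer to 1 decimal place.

DWL = $30.9

Market equilibrium (private): 10.0 + 0.8x = 68.0 - 2.7x → x_m = 16.5714.
Social marginal cost = private MC + MEC = 24.7 + 0.8x.
Set SMC = demand: 24.7 + 0.8x = 68.0 - 2.7x → x* = 12.3714.
The loss is the area between SMC and demand from x* to x_m; with linear curves that's a triangle of height MEC(x_m).
DWL = ½ × 4.2000 × 14.7000 = 30.8700.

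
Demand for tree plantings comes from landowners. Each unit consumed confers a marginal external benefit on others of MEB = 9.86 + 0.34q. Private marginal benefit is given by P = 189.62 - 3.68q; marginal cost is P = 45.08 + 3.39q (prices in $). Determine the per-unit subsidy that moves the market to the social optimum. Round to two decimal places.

Social marginal benefit = demand + MEB = 199.48 - 3.34q.
Set SMB = MC: 199.48 - 3.34q = 45.08 + 3.39q → q* = 22.9421.
The Pigouvian subsidy equals MEB at q*: 9.86 + 0.34×22.9421 = 17.6603.

subsidy = $17.66 per unit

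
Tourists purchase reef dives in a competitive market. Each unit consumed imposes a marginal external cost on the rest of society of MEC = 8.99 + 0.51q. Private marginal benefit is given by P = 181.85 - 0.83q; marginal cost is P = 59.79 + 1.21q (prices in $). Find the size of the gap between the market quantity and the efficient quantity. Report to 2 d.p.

15.49 units

Market equilibrium (private): 59.79 + 1.21q = 181.85 - 0.83q → q_m = 59.8333.
Social marginal benefit = demand − MEC = 172.86 - 1.34q.
Set SMB = MC: 172.86 - 1.34q = 59.79 + 1.21q → q* = 44.3412.
Gap = |59.8333 − 44.3412| = 15.4921.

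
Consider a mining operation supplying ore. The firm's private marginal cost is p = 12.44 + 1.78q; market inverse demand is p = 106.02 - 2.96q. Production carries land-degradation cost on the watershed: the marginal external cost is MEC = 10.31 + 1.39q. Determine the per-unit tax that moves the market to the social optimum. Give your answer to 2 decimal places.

Social marginal cost = private MC + MEC = 22.75 + 3.17q.
Set SMC = demand: 22.75 + 3.17q = 106.02 - 2.96q → q* = 13.5840.
The Pigouvian tax equals MEC at q*: 10.31 + 1.39×13.5840 = 29.1918.

tax = 29.19 per unit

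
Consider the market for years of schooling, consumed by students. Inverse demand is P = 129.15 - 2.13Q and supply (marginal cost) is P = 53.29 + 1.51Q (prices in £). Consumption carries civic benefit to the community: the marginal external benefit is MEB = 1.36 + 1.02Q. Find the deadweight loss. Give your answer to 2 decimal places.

Market equilibrium (private): 53.29 + 1.51Q = 129.15 - 2.13Q → Q_m = 20.8407.
Social marginal benefit = demand + MEB = 130.51 - 1.11Q.
Set SMB = MC: 130.51 - 1.11Q = 53.29 + 1.51Q → Q* = 29.4733.
Height of the DWL triangle at Q_m is SMB(Q_m) − MC(Q_m) = MEB(Q_m) = 22.6175.
DWL = ½ × 8.6326 × 22.6175 = 97.6239.

DWL = £97.62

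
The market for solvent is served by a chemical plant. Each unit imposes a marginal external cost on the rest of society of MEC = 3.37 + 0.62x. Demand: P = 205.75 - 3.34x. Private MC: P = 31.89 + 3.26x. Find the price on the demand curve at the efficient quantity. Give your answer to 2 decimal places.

P = 126.88

Social marginal cost = private MC + MEC = 35.26 + 3.88x.
Set SMC = demand: 35.26 + 3.88x = 205.75 - 3.34x → x* = 23.6136.
Consumer price on the demand curve at x*: 205.75 − 3.34×23.6136 = 126.8806.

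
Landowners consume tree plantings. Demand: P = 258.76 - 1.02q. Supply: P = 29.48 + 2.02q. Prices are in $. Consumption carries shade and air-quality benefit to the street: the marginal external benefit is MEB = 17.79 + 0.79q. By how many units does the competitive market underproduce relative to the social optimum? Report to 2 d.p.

34.39 units

Market equilibrium (private): 29.48 + 2.02q = 258.76 - 1.02q → q_m = 75.4211.
Social marginal benefit = demand + MEB = 276.55 - 0.23q.
Set SMB = MC: 276.55 - 0.23q = 29.48 + 2.02q → q* = 109.8089.
Gap = |75.4211 − 109.8089| = 34.3878.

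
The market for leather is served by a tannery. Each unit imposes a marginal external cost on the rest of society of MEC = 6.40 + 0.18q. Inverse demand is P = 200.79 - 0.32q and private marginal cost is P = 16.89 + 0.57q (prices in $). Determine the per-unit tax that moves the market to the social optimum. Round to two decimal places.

tax = $36.26 per unit

Social marginal cost = private MC + MEC = 23.29 + 0.75q.
Set SMC = demand: 23.29 + 0.75q = 200.79 - 0.32q → q* = 165.8879.
The Pigouvian tax equals MEC at q*: 6.40 + 0.18×165.8879 = 36.2598.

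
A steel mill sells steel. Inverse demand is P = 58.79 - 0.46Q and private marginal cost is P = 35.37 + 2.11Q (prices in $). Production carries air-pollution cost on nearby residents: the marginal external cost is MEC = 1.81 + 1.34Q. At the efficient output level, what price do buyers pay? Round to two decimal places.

Social marginal cost = private MC + MEC = 37.18 + 3.45Q.
Set SMC = demand: 37.18 + 3.45Q = 58.79 - 0.46Q → Q* = 5.5269.
Consumer price on the demand curve at Q*: 58.79 − 0.46×5.5269 = 56.2476.

P = $56.25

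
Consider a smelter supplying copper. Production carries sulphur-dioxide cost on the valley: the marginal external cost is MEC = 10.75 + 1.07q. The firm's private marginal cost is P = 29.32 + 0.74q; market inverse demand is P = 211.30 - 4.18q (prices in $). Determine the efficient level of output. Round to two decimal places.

Social marginal cost = private MC + MEC = 40.07 + 1.81q.
Set SMC = demand: 40.07 + 1.81q = 211.30 - 4.18q → q* = 28.5860.

q* = 28.59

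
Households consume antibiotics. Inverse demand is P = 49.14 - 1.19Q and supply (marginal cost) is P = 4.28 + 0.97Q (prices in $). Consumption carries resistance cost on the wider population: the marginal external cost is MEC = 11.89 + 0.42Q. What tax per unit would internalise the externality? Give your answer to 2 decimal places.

Social marginal benefit = demand − MEC = 37.25 - 1.61Q.
Set SMB = MC: 37.25 - 1.61Q = 4.28 + 0.97Q → Q* = 12.7791.
The Pigouvian tax equals MEC at Q*: 11.89 + 0.42×12.7791 = 17.2572.

tax = $17.26 per unit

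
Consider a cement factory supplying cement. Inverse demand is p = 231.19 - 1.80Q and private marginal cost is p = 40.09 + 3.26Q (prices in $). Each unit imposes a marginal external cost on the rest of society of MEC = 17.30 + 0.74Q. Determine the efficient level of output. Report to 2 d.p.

Q* = 29.97

Social marginal cost = private MC + MEC = 57.39 + 4.00Q.
Set SMC = demand: 57.39 + 4.00Q = 231.19 - 1.80Q → Q* = 29.9655.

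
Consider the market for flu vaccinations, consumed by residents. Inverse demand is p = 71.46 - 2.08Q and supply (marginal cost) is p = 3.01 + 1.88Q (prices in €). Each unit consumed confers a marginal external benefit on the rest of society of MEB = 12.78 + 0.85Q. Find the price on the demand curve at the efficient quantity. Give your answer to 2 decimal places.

Social marginal benefit = demand + MEB = 84.24 - 1.23Q.
Set SMB = MC: 84.24 - 1.23Q = 3.01 + 1.88Q → Q* = 26.1190.
Consumer price on the demand curve at Q*: 71.46 − 2.08×26.1190 = 17.1325.

P = €17.13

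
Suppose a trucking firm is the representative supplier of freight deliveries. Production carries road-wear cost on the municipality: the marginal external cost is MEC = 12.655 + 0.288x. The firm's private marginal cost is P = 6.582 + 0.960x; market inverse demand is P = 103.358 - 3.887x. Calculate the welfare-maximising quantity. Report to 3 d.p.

x* = 16.382

Social marginal cost = private MC + MEC = 19.237 + 1.248x.
Set SMC = demand: 19.237 + 1.248x = 103.358 - 3.887x → x* = 16.3819.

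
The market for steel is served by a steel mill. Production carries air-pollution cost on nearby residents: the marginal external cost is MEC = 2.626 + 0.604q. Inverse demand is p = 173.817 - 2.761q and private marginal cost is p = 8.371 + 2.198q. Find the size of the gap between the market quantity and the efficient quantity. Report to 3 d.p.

Market equilibrium (private): 8.371 + 2.198q = 173.817 - 2.761q → q_m = 33.3628.
Social marginal cost = private MC + MEC = 10.997 + 2.802q.
Set SMC = demand: 10.997 + 2.802q = 173.817 - 2.761q → q* = 29.2684.
Gap = |33.3628 − 29.2684| = 4.0944.

4.094 units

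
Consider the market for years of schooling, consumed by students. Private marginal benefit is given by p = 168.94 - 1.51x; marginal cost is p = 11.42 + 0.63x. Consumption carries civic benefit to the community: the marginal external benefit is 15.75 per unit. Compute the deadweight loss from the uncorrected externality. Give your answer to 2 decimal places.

DWL = 57.96

Market equilibrium (private): 11.42 + 0.63x = 168.94 - 1.51x → x_m = 73.6075.
Social marginal benefit = demand + MEB = 184.69 - 1.51x.
Set SMB = MC: 184.69 - 1.51x = 11.42 + 0.63x → x* = 80.9673.
The welfare-loss triangle has base |x_m − x*| and height MEB(x_m) (the vertical gap between SMB and MC is zero at x* and MEB at x_m).
DWL = ½ × 7.3598 × 15.7500 = 57.9584.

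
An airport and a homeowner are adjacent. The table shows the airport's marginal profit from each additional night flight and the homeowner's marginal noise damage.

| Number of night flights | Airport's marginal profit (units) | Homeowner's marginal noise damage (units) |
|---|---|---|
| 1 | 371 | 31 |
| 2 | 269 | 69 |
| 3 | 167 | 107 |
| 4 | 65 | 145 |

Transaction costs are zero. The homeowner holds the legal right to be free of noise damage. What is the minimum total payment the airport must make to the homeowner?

Efficient level: marginal profit ≥ marginal noise damage through level 3, so k* = 3.
With the homeowner holding the right, the airport must at least compensate total damage at k*: 31 + 69 + 107 = 207.

207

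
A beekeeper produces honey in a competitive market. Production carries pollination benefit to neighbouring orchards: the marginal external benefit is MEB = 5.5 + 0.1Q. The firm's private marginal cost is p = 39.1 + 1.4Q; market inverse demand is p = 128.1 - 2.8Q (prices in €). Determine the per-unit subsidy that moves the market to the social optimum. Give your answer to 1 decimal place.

subsidy = €7.8 per unit

Social marginal cost = private MC − MEB = 33.6 + 1.3Q.
Set SMC = demand: 33.6 + 1.3Q = 128.1 - 2.8Q → Q* = 23.0488.
The Pigouvian subsidy equals MEB at Q*: 5.5 + 0.1×23.0488 = 7.8049.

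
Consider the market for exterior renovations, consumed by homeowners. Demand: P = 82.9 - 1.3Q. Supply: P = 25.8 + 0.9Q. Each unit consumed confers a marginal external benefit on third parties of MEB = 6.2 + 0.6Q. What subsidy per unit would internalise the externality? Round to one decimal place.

subsidy = 29.9 per unit

Social marginal benefit = demand + MEB = 89.1 - 0.7Q.
Set SMB = MC: 89.1 - 0.7Q = 25.8 + 0.9Q → Q* = 39.5625.
The Pigouvian subsidy equals MEB at Q*: 6.2 + 0.6×39.5625 = 29.9375.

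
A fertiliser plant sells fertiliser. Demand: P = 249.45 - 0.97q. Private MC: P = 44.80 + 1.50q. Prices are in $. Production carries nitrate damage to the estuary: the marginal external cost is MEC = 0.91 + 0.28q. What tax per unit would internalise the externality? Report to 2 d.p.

Social marginal cost = private MC + MEC = 45.71 + 1.78q.
Set SMC = demand: 45.71 + 1.78q = 249.45 - 0.97q → q* = 74.0873.
The Pigouvian tax equals MEC at q*: 0.91 + 0.28×74.0873 = 21.6544.

tax = $21.65 per unit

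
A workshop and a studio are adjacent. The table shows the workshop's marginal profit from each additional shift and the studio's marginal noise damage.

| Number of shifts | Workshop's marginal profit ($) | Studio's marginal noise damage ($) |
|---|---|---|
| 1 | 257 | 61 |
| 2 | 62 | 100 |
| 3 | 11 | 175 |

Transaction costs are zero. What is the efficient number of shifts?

Bargaining reaches the level where marginal profit last exceeds marginal noise damage.
That holds through level 1 (257 ≥ 61) but not at 2 (62 < 100).

1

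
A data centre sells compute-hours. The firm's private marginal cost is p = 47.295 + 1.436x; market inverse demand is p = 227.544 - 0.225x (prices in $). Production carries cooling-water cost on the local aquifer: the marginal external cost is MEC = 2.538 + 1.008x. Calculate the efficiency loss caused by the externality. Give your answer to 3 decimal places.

Market equilibrium (private): 47.295 + 1.436x = 227.544 - 0.225x → x_m = 108.5184.
Social marginal cost = private MC + MEC = 49.833 + 2.444x.
Set SMC = demand: 49.833 + 2.444x = 227.544 - 0.225x → x* = 66.5834.
Between x* and x_m the wedge SMC − demand runs linearly from 0 to MEC(x_m), so the loss is a triangle.
DWL = ½ × 41.9350 × 111.9245 = 2346.7770.

DWL = $2346.777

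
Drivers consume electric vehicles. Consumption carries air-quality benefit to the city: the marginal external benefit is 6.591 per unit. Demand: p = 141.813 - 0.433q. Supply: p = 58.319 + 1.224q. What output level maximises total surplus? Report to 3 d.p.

Social marginal benefit = demand + MEB = 148.404 - 0.433q.
Set SMB = MC: 148.404 - 0.433q = 58.319 + 1.224q → q* = 54.3663.

q* = 54.366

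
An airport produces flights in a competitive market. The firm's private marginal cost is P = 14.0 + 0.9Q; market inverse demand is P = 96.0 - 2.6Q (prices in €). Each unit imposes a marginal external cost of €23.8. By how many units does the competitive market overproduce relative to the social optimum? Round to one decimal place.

6.8 units

Market equilibrium (private): 14.0 + 0.9Q = 96.0 - 2.6Q → Q_m = 23.4286.
Social marginal cost = private MC + MEC = 37.8 + 0.9Q.
Set SMC = demand: 37.8 + 0.9Q = 96.0 - 2.6Q → Q* = 16.6286.
Gap = |23.4286 − 16.6286| = 6.8000.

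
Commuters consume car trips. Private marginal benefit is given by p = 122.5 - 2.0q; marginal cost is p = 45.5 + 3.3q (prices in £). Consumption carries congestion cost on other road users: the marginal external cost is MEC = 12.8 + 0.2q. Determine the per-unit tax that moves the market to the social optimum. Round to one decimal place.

Social marginal benefit = demand − MEC = 109.7 - 2.2q.
Set SMB = MC: 109.7 - 2.2q = 45.5 + 3.3q → q* = 11.6727.
The Pigouvian tax equals MEC at q*: 12.8 + 0.2×11.6727 = 15.1345.

tax = £15.1 per unit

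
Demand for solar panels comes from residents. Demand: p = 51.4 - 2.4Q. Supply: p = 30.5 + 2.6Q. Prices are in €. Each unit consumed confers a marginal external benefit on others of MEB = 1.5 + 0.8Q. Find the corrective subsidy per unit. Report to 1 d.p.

subsidy = €5.8 per unit

Social marginal benefit = demand + MEB = 52.9 - 1.6Q.
Set SMB = MC: 52.9 - 1.6Q = 30.5 + 2.6Q → Q* = 5.3333.
The Pigouvian subsidy equals MEB at Q*: 1.5 + 0.8×5.3333 = 5.7666.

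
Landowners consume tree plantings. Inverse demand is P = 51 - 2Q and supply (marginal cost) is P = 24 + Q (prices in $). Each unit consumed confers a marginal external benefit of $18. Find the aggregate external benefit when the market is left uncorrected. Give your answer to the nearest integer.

Market equilibrium (private): 24 + Q = 51 - 2Q → Q_m = 9.0000.
Total external benefit = MEB × Q_m = 18 × 9.0000 = 162.0000.

$162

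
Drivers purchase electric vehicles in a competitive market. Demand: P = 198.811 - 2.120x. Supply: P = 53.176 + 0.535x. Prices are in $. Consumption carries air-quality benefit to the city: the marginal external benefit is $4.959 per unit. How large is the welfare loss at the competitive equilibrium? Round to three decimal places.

DWL = $4.631

Market equilibrium (private): 53.176 + 0.535x = 198.811 - 2.120x → x_m = 54.8531.
Social marginal benefit = demand + MEB = 203.770 - 2.120x.
Set SMB = MC: 203.770 - 2.120x = 53.176 + 0.535x → x* = 56.7209.
The loss is the area between SMB and MC from x* to x_m; with linear curves that's a triangle of height MEB(x_m).
DWL = ½ × 1.8678 × 4.9590 = 4.6312.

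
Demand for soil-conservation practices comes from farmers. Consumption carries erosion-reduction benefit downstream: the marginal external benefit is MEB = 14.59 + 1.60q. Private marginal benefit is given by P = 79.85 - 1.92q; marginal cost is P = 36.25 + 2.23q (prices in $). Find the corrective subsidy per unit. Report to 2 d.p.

subsidy = $51.10 per unit

Social marginal benefit = demand + MEB = 94.44 - 0.32q.
Set SMB = MC: 94.44 - 0.32q = 36.25 + 2.23q → q* = 22.8196.
The Pigouvian subsidy equals MEB at q*: 14.59 + 1.60×22.8196 = 51.1014.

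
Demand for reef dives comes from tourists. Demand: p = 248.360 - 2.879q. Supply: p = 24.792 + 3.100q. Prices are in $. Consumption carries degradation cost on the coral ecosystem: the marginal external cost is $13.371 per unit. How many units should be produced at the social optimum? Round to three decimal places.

q* = 35.156

Social marginal benefit = demand − MEC = 234.989 - 2.879q.
Set SMB = MC: 234.989 - 2.879q = 24.792 + 3.100q → q* = 35.1559.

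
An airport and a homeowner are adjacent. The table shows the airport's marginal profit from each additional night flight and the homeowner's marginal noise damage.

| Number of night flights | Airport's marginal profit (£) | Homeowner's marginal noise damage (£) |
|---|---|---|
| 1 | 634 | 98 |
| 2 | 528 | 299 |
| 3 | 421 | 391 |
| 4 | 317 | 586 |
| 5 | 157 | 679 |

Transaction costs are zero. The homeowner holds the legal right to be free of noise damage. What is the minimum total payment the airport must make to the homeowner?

£788

Efficient level: marginal profit ≥ marginal noise damage through level 3, so k* = 3.
With the homeowner holding the right, the airport must at least compensate total damage at k*: 98 + 299 + 391 = 788.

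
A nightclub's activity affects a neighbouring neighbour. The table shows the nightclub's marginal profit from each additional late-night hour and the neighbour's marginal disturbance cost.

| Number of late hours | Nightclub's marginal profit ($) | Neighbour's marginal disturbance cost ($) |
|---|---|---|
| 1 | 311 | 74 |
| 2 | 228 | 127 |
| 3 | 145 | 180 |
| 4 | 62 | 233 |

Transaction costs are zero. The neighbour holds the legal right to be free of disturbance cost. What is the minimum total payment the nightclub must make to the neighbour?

$201

Efficient level: marginal profit ≥ marginal disturbance cost through level 2, so k* = 2.
With the neighbour holding the right, the nightclub must at least compensate total damage at k*: 74 + 127 = 201.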